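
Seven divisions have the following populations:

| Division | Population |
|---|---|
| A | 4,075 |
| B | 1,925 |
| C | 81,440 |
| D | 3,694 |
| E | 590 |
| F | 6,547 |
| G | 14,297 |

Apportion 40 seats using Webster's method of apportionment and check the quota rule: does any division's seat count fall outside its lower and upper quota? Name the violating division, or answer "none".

Standard quotas: A 1.448, B 0.684, C 28.939, D 1.313, E 0.210, F 2.326, G 5.080.
Webster allocation: A 1, B 1, C 30, D 1, E 0, F 2, G 5.
C has quota 28.939 (lower 28, upper 29) but receives 30 — outside the quota interval.

C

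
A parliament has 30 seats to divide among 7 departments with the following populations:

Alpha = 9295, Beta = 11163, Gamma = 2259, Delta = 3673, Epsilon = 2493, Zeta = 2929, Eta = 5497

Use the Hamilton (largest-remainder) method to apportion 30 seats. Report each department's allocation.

Total 37309; standard divisor 37309/30 ≈ 1243.633.
Standard quotas: Alpha 7.4741, Beta 8.9761, Gamma 1.8165, Delta 2.9534, Epsilon 2.0046, Zeta 2.3552, Eta 4.4201.
Lower quotas: Alpha 7, Beta 8, Gamma 1, Delta 2, Epsilon 2, Zeta 2, Eta 4 (sum 26, leaving 4 seats).
Remainders in descending order: Beta 0.9761, Delta 0.9534, Gamma 0.8165, Alpha 0.4741, Eta 0.4201, Zeta 0.3552, Epsilon 0.0046.
The surplus seats go to Beta, Delta, Gamma, Alpha.

Alpha 8, Beta 9, Gamma 2, Delta 3, Epsilon 2, Zeta 2, Eta 4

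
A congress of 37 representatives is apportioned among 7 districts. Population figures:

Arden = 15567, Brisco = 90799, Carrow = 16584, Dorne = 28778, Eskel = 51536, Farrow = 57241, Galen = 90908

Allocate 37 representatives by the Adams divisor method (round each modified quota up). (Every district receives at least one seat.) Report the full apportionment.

Standard divisor 351413/37 ≈ 9497.649; standard quotas: Arden 1.639, Brisco 9.560, Carrow 1.746, Dorne 3.030, Eskel 5.426, Farrow 6.027, Galen 9.572.
Rounding up gives 2, 10, 2, 4, 6, 7, 10 = 41 seats, so the divisor must be adjusted.
With modified divisor 10200: modified quotas Arden 1.526, Brisco 8.902, Carrow 1.626, Dorne 2.821, Eskel 5.053, Farrow 5.612, Galen 8.913.
Rounding up: Arden 2, Brisco 9, Carrow 2, Dorne 3, Eskel 6, Farrow 6, Galen 9 (total 37).

Arden 2, Brisco 9, Carrow 2, Dorne 3, Eskel 6, Farrow 6, Galen 9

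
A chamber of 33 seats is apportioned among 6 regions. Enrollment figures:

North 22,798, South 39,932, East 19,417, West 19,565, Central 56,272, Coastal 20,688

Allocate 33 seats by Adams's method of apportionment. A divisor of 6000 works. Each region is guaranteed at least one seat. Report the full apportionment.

North=4; South=7; East=4; West=4; Central=10; Coastal=4

With modified divisor 6000: modified quotas North 3.800, South 6.655, East 3.236, West 3.261, Central 9.379, Coastal 3.448.
Rounding up: North 4, South 7, East 4, West 4, Central 10, Coastal 4 (total 33).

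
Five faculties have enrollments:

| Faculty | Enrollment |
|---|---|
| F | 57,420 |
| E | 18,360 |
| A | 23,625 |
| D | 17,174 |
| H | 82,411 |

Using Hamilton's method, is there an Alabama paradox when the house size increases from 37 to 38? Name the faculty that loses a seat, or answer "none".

E

At 37 seats: F 11, E 4, A 4, D 3, H 15.
At 38 seats: F 11, E 3, A 5, D 3, H 16.
E drops from 4 to 3.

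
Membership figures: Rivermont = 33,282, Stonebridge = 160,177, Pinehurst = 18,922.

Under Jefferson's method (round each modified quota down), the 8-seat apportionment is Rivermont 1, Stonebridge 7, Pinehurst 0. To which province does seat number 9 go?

Stonebridge

Priority for the next seat is population ÷ (current seats + 1).
Priorities: Rivermont 16641.000, Stonebridge 20022.125, Pinehurst 18922.000.
Highest priority: Stonebridge.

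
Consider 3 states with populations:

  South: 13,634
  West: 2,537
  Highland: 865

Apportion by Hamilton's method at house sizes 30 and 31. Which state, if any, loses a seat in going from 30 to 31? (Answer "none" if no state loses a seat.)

Highland

At 30 seats: South 24, West 4, Highland 2.
At 31 seats: South 25, West 5, Highland 1.
Highland drops from 2 to 1.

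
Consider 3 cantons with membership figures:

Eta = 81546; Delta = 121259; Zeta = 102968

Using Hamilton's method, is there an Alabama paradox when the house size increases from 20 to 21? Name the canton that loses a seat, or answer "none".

none

At 20 seats: Eta 5, Delta 8, Zeta 7.
At 21 seats: Eta 6, Delta 8, Zeta 7.
No canton's allocation decreased.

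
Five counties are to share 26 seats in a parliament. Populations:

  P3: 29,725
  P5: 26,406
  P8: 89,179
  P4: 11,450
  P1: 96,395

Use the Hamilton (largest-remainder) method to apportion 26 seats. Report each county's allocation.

Total 253155; standard divisor 253155/26 ≈ 9736.731.
Standard quotas: P3 3.0529, P5 2.7120, P8 9.1590, P4 1.1760, P1 9.9001.
Lower quotas: P3 3, P5 2, P8 9, P4 1, P1 9 (sum 24, leaving 2 seats).
Remainders in descending order: P1 0.9001, P5 0.7120, P4 0.1760, P8 0.1590, P3 0.0529.
Largest remainders: P1, P5 receive the extra seats.

P3 3, P5 3, P8 9, P4 1, P1 10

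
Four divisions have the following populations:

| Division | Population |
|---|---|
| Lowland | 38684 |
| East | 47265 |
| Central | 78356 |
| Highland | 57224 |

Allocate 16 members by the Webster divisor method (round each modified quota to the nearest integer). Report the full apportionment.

Lowland 3; East 3; Central 6; Highland 4

Standard divisor 221529/16 ≈ 13845.562; standard quotas: Lowland 2.794, East 3.414, Central 5.659, Highland 4.133.
Rounding to the nearest integer gives Lowland 3, East 3, Central 6, Highland 4 — total 16, matching the house size, so no adjustment is needed.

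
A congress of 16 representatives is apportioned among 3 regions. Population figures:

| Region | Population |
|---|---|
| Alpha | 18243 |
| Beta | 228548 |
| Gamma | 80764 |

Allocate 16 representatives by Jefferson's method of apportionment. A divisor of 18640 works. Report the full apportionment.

Alpha 0, Beta 12, Gamma 4

With modified divisor 18640: modified quotas Alpha 0.979, Beta 12.261, Gamma 4.333.
Rounding down: Alpha 0, Beta 12, Gamma 4 (total 16).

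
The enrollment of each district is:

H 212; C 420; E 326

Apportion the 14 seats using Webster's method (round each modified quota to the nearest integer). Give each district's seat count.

Standard divisor 958/14 ≈ 68.429; standard quotas: H 3.098, C 6.138, E 4.764.
Rounding to the nearest integer gives H 3, C 6, E 5 — total 14, matching the house size, so no adjustment is needed.

H=3; C=6; E=5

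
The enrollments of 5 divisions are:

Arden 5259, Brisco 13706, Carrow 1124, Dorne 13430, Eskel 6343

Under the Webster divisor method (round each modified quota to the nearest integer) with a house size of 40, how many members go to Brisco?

Standard divisor 39862/40 ≈ 996.55; standard quotas: Arden 5.277, Brisco 13.753, Carrow 1.128, Dorne 13.476, Eskel 6.365.
Rounding to the nearest integer gives 5, 14, 1, 13, 6 = 39 seats, so the divisor must be adjusted.
With modified divisor 990: modified quotas Arden 5.312, Brisco 13.844, Carrow 1.135, Dorne 13.566, Eskel 6.407.
Rounding to the nearest integer: Arden 5, Brisco 14, Carrow 1, Dorne 14, Eskel 6 (total 40).
Brisco receives 14.

14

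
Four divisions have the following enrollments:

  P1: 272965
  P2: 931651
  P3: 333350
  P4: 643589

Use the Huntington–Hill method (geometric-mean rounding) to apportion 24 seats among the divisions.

P1=3; P2=10; P3=4; P4=7

With divisor 92530: modified quotas P1 2.950, P2 10.069, P3 3.603, P4 6.955.
Geometric-mean thresholds: P1 √(2·3)=2.449, P2 √(10·11)=10.488, P3 √(3·4)=3.464, P4 √(6·7)=6.481.
Each quota rounded against its threshold gives P1 3, P2 10, P3 4, P4 7 (total 24).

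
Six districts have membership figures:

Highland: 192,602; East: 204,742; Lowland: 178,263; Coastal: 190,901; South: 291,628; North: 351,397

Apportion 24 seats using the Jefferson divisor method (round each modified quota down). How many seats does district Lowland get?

3

Standard divisor 1409533/24 ≈ 58730.542; standard quotas: Highland 3.279, East 3.486, Lowland 3.035, Coastal 3.250, South 4.966, North 5.983.
Rounding down gives 3, 3, 3, 3, 4, 5 = 21 seats, so the divisor must be adjusted.
With modified divisor 50700: modified quotas Highland 3.799, East 4.038, Lowland 3.516, Coastal 3.765, South 5.752, North 6.931.
Rounding down: Highland 3, East 4, Lowland 3, Coastal 3, South 5, North 6 (total 24).
Lowland receives 3.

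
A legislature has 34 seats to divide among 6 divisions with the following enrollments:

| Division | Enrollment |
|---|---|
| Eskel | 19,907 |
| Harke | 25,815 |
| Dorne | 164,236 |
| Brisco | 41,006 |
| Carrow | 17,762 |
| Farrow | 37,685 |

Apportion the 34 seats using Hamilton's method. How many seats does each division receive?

Total 306411; standard divisor 306411/34 ≈ 9012.088.
Standard quotas: Eskel 2.2089, Harke 2.8645, Dorne 18.2240, Brisco 4.5501, Carrow 1.9709, Farrow 4.1816.
Lower quotas: Eskel 2, Harke 2, Dorne 18, Brisco 4, Carrow 1, Farrow 4 (sum 31, leaving 3 seats).
Remainders in descending order: Carrow 0.9709, Harke 0.8645, Brisco 0.5501, Dorne 0.2240, Eskel 0.2089, Farrow 0.1816.
The surplus seats go to Carrow, Harke, Brisco.

Eskel=2, Harke=3, Dorne=18, Brisco=5, Carrow=2, Farrow=4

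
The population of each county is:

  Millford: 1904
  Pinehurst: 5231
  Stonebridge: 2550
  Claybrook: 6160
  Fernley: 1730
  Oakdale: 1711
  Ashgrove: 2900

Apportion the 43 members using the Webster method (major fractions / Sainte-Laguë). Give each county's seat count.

Millford: 4; Pinehurst: 10; Stonebridge: 5; Claybrook: 12; Fernley: 3; Oakdale: 3; Ashgrove: 6

Standard divisor 22186/43 ≈ 515.953; standard quotas: Millford 3.690, Pinehurst 10.139, Stonebridge 4.942, Claybrook 11.939, Fernley 3.353, Oakdale 3.316, Ashgrove 5.621.
Rounding to the nearest integer gives Millford 4, Pinehurst 10, Stonebridge 5, Claybrook 12, Fernley 3, Oakdale 3, Ashgrove 6 — total 43, matching the house size, so no adjustment is needed.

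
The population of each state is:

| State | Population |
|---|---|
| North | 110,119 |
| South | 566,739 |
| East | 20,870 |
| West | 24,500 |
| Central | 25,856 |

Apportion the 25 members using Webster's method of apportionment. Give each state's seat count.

Standard divisor 748084/25 ≈ 29923.36; standard quotas: North 3.680, South 18.940, East 0.697, West 0.819, Central 0.864.
Rounding to the nearest integer gives 4, 19, 1, 1, 1 = 26 seats, so the divisor must be adjusted.
With modified divisor 31000: modified quotas North 3.552, South 18.282, East 0.673, West 0.790, Central 0.834.
Rounding to the nearest integer: North 4, South 18, East 1, West 1, Central 1 (total 25).

North 4; South 18; East 1; West 1; Central 1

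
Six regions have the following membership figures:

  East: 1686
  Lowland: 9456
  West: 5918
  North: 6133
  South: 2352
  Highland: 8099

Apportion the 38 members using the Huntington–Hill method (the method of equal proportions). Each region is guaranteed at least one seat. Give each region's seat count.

East=2, Lowland=10, West=7, North=7, South=3, Highland=9

With divisor 907: modified quotas East 1.859, Lowland 10.426, West 6.525, North 6.762, South 2.593, Highland 8.929.
Geometric-mean thresholds: East √(1·2)=1.414, Lowland √(10·11)=10.488, West √(6·7)=6.481, North √(6·7)=6.481, South √(2·3)=2.449, Highland √(8·9)=8.485.
Each quota rounded against its threshold gives East 2, Lowland 10, West 7, North 7, South 3, Highland 9 (total 38).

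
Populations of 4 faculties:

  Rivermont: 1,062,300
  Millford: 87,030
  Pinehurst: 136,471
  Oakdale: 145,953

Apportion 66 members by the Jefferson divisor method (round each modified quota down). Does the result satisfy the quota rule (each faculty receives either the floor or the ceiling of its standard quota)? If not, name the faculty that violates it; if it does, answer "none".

Rivermont

Standard quotas: Rivermont 48.969, Millford 4.012, Pinehurst 6.291, Oakdale 6.728.
Jefferson allocation: Rivermont 50, Millford 4, Pinehurst 6, Oakdale 6.
Rivermont has quota 48.969 (lower 48, upper 49) but receives 50 — outside the quota interval.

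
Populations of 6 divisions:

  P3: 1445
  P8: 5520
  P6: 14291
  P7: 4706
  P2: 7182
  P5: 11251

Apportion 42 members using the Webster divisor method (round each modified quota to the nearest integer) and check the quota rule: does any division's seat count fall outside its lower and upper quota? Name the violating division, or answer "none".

none

Standard quotas: P3 1.367, P8 5.222, P6 13.520, P7 4.452, P2 6.795, P5 10.644.
Webster allocation: P3 1, P8 5, P6 14, P7 4, P2 7, P5 11.
Every allocation lies between the lower and upper quota.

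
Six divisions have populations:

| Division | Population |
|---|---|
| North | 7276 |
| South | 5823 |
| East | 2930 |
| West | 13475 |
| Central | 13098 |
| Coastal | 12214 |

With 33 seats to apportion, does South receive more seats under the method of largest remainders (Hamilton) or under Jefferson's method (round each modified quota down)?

Hamilton: North 4, South 4, East 2, West 8, Central 8, Coastal 7.
Jefferson: North 4, South 3, East 1, West 9, Central 8, Coastal 8.
South gets 4 under Hamilton and 3 under Jefferson.

Hamilton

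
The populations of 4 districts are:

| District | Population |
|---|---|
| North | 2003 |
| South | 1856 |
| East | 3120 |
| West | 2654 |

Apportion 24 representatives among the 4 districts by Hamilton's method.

Total 9633; standard divisor 9633/24 ≈ 401.375.
Standard quotas: North 4.990, South 4.624, East 7.773, West 6.612.
Lower quotas: North 4, South 4, East 7, West 6 (sum 21, leaving 3 seats).
Remainders in descending order: North 0.990, East 0.773, South 0.624, West 0.612.
Largest remainders: North, East, South receive the extra seats.

North=5, South=5, East=8, West=6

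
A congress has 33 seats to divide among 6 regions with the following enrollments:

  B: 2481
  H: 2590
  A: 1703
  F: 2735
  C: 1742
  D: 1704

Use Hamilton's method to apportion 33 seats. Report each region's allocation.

B: 6; H: 7; A: 4; F: 7; C: 5; D: 4

Standard divisor: 12955 ÷ 33 ≈ 392.576.
Standard quotas: B 6.320, H 6.597, A 4.338, F 6.967, C 4.437, D 4.341.
Lower quotas: B 6, H 6, A 4, F 6, C 4, D 4 (sum 30, leaving 3 seats).
Remainders in descending order: F 0.967, H 0.597, C 0.437, D 0.341, A 0.338, B 0.320.
Largest remainders: F, H, C receive the extra seats.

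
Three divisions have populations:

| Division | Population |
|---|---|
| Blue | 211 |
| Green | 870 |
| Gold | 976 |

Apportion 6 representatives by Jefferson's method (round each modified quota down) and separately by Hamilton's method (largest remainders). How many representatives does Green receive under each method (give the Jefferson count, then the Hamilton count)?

3 and 2

Jefferson: Blue 0, Green 3, Gold 3.
Hamilton: Blue 1, Green 2, Gold 3.
Green gets 3 under Jefferson and 2 under Hamilton.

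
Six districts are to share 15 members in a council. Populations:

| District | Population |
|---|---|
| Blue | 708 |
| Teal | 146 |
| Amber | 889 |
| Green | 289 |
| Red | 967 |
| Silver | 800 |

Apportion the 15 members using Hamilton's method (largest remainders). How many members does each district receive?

Blue 3, Teal 1, Amber 3, Green 1, Red 4, Silver 3

The standard divisor is 3799/15 ≈ 253.267.
Standard quotas: Blue 2.795, Teal 0.576, Amber 3.510, Green 1.141, Red 3.818, Silver 3.159.
Lower quotas: Blue 2, Teal 0, Amber 3, Green 1, Red 3, Silver 3 (sum 12, leaving 3 seats).
Remainders in descending order: Red 0.818, Blue 0.795, Teal 0.576, Amber 0.510, Silver 0.159, Green 0.141.
Largest remainders: Red, Blue, Teal receive the extra seats.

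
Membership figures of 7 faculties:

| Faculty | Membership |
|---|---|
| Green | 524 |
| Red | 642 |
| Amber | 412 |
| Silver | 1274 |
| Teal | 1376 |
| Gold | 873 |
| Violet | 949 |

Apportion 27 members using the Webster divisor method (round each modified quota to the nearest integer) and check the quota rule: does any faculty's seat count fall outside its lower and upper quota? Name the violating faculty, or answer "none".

Standard quotas: Green 2.339, Red 2.865, Amber 1.839, Silver 5.686, Teal 6.141, Gold 3.896, Violet 4.235.
Webster allocation: Green 2, Red 3, Amber 2, Silver 6, Teal 6, Gold 4, Violet 4.
Every allocation lies between the lower and upper quota.

none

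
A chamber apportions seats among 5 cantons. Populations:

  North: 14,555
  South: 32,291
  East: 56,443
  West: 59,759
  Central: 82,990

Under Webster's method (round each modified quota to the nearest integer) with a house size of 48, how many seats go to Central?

16

Standard divisor 246038/48 ≈ 5125.792; standard quotas: North 2.840, South 6.300, East 11.012, West 11.658, Central 16.191.
Rounding to the nearest integer gives North 3, South 6, East 11, West 12, Central 16 — total 48, matching the house size, so no adjustment is needed.
Central receives 16.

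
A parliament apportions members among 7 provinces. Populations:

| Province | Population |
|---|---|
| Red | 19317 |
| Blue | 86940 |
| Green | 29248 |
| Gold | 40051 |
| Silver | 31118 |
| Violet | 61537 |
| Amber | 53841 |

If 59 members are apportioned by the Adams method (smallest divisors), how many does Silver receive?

Standard divisor 322052/59 ≈ 5458.508; standard quotas: Red 3.539, Blue 15.927, Green 5.358, Gold 7.337, Silver 5.701, Violet 11.274, Amber 9.864.
Rounding up gives 4, 16, 6, 8, 6, 12, 10 = 62 seats, so the divisor must be adjusted.
With modified divisor 5820: modified quotas Red 3.319, Blue 14.938, Green 5.025, Gold 6.882, Silver 5.347, Violet 10.573, Amber 9.251.
Rounding up: Red 4, Blue 15, Green 6, Gold 7, Silver 6, Violet 11, Amber 10 (total 59).
Silver receives 6.

6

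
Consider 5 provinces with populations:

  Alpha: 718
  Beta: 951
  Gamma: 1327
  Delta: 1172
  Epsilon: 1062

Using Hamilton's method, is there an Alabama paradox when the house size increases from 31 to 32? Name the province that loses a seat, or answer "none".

At 31 seats: Alpha 4, Beta 6, Gamma 8, Delta 7, Epsilon 6.
At 32 seats: Alpha 4, Beta 6, Gamma 8, Delta 7, Epsilon 7.
No province's allocation decreased.

none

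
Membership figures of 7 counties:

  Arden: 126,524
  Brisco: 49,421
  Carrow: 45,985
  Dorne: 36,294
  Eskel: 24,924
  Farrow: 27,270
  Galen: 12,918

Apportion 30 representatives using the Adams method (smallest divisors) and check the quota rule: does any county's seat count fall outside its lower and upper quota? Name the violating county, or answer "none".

none

Standard quotas: Arden 11.739, Brisco 4.585, Carrow 4.267, Dorne 3.367, Eskel 2.313, Farrow 2.530, Galen 1.199.
Adams allocation: Arden 11, Brisco 4, Carrow 4, Dorne 3, Eskel 3, Farrow 3, Galen 2.
Every allocation lies between the lower and upper quota.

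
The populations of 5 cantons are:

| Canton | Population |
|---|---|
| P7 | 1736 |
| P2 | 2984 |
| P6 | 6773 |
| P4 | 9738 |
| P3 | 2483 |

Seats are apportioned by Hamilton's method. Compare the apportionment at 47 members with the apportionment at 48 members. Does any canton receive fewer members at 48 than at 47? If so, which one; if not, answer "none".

P7

At 47 seats: P7 4, P2 6, P6 13, P4 19, P3 5.
At 48 seats: P7 3, P2 6, P6 14, P4 20, P3 5.
P7 drops from 4 to 3.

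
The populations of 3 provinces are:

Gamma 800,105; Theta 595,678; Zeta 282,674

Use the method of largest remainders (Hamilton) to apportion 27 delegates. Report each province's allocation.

Standard divisor: 1678457 ÷ 27 ≈ 62165.074.
Standard quotas: Gamma 12.8707, Theta 9.5822, Zeta 4.5472.
Lower quotas: Gamma 12, Theta 9, Zeta 4 (sum 25, leaving 2 seats).
Remainders in descending order: Gamma 0.8707, Theta 0.5822, Zeta 0.5472.
The surplus seats go to Gamma, Theta.

Gamma 13; Theta 10; Zeta 4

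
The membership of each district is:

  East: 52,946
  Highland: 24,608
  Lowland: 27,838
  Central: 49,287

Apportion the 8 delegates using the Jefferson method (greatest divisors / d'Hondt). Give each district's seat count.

East=3, Highland=1, Lowland=1, Central=3

Standard divisor 154679/8 ≈ 19334.875; standard quotas: East 2.738, Highland 1.273, Lowland 1.440, Central 2.549.
Rounding down gives 2, 1, 1, 2 = 6 seats, so the divisor must be adjusted.
With modified divisor 15200: modified quotas East 3.483, Highland 1.619, Lowland 1.831, Central 3.243.
Rounding down: East 3, Highland 1, Lowland 1, Central 3 (total 8).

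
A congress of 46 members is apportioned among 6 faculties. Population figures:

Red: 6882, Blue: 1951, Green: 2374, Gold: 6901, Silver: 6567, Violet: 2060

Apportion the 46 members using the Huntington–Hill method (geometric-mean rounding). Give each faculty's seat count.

With divisor 583: modified quotas Red 11.804, Blue 3.346, Green 4.072, Gold 11.837, Silver 11.264, Violet 3.533.
Geometric-mean thresholds: Red √(11·12)=11.489, Blue √(3·4)=3.464, Green √(4·5)=4.472, Gold √(11·12)=11.489, Silver √(11·12)=11.489, Violet √(3·4)=3.464.
Each quota rounded against its threshold gives Red 12, Blue 3, Green 4, Gold 12, Silver 11, Violet 4 (total 46).

Red: 12, Blue: 3, Green: 4, Gold: 12, Silver: 11, Violet: 4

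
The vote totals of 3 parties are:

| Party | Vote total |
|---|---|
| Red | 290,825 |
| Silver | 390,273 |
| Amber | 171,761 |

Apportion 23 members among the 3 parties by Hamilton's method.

Standard divisor: 852859 ÷ 23 ≈ 37080.826.
Standard quotas: Red 7.8430, Silver 10.5249, Amber 4.6321.
Lower quotas: Red 7, Silver 10, Amber 4 (sum 21, leaving 2 seats).
Remainders in descending order: Red 0.8430, Amber 0.6321, Silver 0.5249.
The surplus seats go to Red, Amber.

Red=8, Silver=10, Amber=5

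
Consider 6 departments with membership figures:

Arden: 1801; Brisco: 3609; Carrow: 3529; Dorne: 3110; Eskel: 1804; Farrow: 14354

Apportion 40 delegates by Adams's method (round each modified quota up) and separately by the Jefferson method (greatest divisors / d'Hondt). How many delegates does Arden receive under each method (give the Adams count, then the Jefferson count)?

Adams: Arden 3, Brisco 5, Carrow 5, Dorne 5, Eskel 3, Farrow 19.
Jefferson: Arden 2, Brisco 5, Carrow 5, Dorne 4, Eskel 2, Farrow 22.
Arden gets 3 under Adams and 2 under Jefferson.

3 and 2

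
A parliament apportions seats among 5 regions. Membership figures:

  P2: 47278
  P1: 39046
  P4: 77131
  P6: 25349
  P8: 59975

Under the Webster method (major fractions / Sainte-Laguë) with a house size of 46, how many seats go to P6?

Standard divisor 248779/46 ≈ 5408.239; standard quotas: P2 8.742, P1 7.220, P4 14.262, P6 4.687, P8 11.090.
Rounding to the nearest integer gives P2 9, P1 7, P4 14, P6 5, P8 11 — total 46, matching the house size, so no adjustment is needed.
P6 receives 5.

5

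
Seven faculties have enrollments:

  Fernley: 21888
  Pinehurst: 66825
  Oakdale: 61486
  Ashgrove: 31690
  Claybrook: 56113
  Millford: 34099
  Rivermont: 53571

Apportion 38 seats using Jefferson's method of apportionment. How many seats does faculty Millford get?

4

Standard divisor 325672/38 ≈ 8570.316; standard quotas: Fernley 2.554, Pinehurst 7.797, Oakdale 7.174, Ashgrove 3.698, Claybrook 6.547, Millford 3.979, Rivermont 6.251.
Rounding down gives 2, 7, 7, 3, 6, 3, 6 = 34 seats, so the divisor must be adjusted.
With modified divisor 7800: modified quotas Fernley 2.806, Pinehurst 8.567, Oakdale 7.883, Ashgrove 4.063, Claybrook 7.194, Millford 4.372, Rivermont 6.868.
Rounding down: Fernley 2, Pinehurst 8, Oakdale 7, Ashgrove 4, Claybrook 7, Millford 4, Rivermont 6 (total 38).
Millford receives 4.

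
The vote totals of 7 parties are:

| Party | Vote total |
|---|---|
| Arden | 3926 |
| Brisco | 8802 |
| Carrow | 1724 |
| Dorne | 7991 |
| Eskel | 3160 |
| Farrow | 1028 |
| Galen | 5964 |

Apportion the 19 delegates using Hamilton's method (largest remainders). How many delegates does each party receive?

Total 32595; standard divisor 32595/19 ≈ 1715.526.
Standard quotas: Arden 2.2885, Brisco 5.1308, Carrow 1.0049, Dorne 4.6580, Eskel 1.8420, Farrow 0.5992, Galen 3.4765.
Lower quotas: Arden 2, Brisco 5, Carrow 1, Dorne 4, Eskel 1, Farrow 0, Galen 3 (sum 16, leaving 3 seats).
Remainders in descending order: Eskel 0.8420, Dorne 0.6580, Farrow 0.5992, Galen 0.4765, Arden 0.2885, Brisco 0.1308, Carrow 0.0049.
Largest remainders: Eskel, Dorne, Farrow receive the extra seats.

Arden 2, Brisco 5, Carrow 1, Dorne 5, Eskel 2, Farrow 1, Galen 3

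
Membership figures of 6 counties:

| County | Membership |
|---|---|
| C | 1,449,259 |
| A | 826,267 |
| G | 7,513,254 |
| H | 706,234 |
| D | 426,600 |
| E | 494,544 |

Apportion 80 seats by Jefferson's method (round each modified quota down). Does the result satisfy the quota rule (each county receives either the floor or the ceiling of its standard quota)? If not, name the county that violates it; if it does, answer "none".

G

Standard quotas: C 10.156, A 5.790, G 52.650, H 4.949, D 2.989, E 3.466.
Jefferson allocation: C 10, A 5, G 54, H 5, D 3, E 3.
G has quota 52.650 (lower 52, upper 53) but receives 54 — outside the quota interval.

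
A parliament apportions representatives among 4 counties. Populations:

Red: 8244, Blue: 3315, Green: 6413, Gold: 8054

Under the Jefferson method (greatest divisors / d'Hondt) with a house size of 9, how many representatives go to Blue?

1

Standard divisor 26026/9 ≈ 2891.778; standard quotas: Red 2.851, Blue 1.146, Green 2.218, Gold 2.785.
Rounding down gives 2, 1, 2, 2 = 7 seats, so the divisor must be adjusted.
With modified divisor 2400: modified quotas Red 3.435, Blue 1.381, Green 2.672, Gold 3.356.
Rounding down: Red 3, Blue 1, Green 2, Gold 3 (total 9).
Blue receives 1.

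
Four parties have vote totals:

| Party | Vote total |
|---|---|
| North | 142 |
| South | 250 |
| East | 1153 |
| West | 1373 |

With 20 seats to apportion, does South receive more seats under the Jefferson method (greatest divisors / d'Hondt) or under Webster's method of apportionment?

Jefferson: North 1, South 1, East 8, West 10.
Webster: North 1, South 2, East 8, West 9.
South gets 1 under Jefferson and 2 under Webster.

Webster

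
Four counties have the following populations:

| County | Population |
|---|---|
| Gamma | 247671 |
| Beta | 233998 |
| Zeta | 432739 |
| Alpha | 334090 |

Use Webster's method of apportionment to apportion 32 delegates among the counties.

Standard divisor 1248498/32 ≈ 39015.562; standard quotas: Gamma 6.348, Beta 5.998, Zeta 11.091, Alpha 8.563.
Rounding to the nearest integer gives Gamma 6, Beta 6, Zeta 11, Alpha 9 — total 32, matching the house size, so no adjustment is needed.

Gamma 6, Beta 6, Zeta 11, Alpha 9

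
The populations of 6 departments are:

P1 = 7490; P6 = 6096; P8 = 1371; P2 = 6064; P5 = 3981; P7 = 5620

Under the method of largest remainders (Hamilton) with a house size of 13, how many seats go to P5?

2

Total 30622; standard divisor 30622/13 ≈ 2355.538.
Standard quotas: P1 3.1797, P6 2.5879, P8 0.5820, P2 2.5744, P5 1.6901, P7 2.3859.
Lower quotas: P1 3, P6 2, P8 0, P2 2, P5 1, P7 2 (sum 10, leaving 3 seats).
Remainders in descending order: P5 0.6901, P6 0.5879, P8 0.5820, P2 0.5744, P7 0.3859, P1 0.1797.
The surplus seats go to P5, P6, P8.
P5 receives 2.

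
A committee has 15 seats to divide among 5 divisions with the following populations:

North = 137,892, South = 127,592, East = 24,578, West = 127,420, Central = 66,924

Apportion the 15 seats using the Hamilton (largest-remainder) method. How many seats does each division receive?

The standard divisor is 484406/15 ≈ 32293.733.
Standard quotas: North 4.2699, South 3.9510, East 0.7611, West 3.9457, Central 2.0724.
Lower quotas: North 4, South 3, East 0, West 3, Central 2 (sum 12, leaving 3 seats).
Remainders in descending order: South 0.9510, West 0.9457, East 0.7611, North 0.2699, Central 0.0724.
The surplus seats go to South, West, East.

North 4; South 4; East 1; West 4; Central 2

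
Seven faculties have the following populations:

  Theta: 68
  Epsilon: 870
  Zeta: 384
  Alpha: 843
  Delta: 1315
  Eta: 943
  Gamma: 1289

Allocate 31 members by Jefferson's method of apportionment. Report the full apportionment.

Standard divisor 5712/31 ≈ 184.258; standard quotas: Theta 0.369, Epsilon 4.722, Zeta 2.084, Alpha 4.575, Delta 7.137, Eta 5.118, Gamma 6.996.
Rounding down gives 0, 4, 2, 4, 7, 5, 6 = 28 seats, so the divisor must be adjusted.
With modified divisor 166: modified quotas Theta 0.410, Epsilon 5.241, Zeta 2.313, Alpha 5.078, Delta 7.922, Eta 5.681, Gamma 7.765.
Rounding down: Theta 0, Epsilon 5, Zeta 2, Alpha 5, Delta 7, Eta 5, Gamma 7 (total 31).

Theta 0; Epsilon 5; Zeta 2; Alpha 5; Delta 7; Eta 5; Gamma 7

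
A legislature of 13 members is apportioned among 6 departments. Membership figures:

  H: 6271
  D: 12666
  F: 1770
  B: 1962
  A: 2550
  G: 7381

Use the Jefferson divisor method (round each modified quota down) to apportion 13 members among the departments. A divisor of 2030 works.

H=3, D=6, F=0, B=0, A=1, G=3

With modified divisor 2030: modified quotas H 3.089, D 6.239, F 0.872, B 0.967, A 1.256, G 3.636.
Rounding down: H 3, D 6, F 0, B 0, A 1, G 3 (total 13).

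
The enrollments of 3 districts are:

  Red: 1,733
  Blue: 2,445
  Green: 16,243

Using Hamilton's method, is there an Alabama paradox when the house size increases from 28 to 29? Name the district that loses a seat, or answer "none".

At 28 seats: Red 3, Blue 3, Green 22.
At 29 seats: Red 2, Blue 4, Green 23.
Red drops from 3 to 2.

Red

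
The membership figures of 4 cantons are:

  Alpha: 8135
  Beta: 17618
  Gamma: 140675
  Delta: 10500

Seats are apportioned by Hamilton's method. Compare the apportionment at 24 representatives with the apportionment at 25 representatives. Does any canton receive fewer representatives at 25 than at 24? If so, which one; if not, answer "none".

At 24 seats: Alpha 1, Beta 2, Gamma 19, Delta 2.
At 25 seats: Alpha 1, Beta 3, Gamma 20, Delta 1.
Delta drops from 2 to 1.

Delta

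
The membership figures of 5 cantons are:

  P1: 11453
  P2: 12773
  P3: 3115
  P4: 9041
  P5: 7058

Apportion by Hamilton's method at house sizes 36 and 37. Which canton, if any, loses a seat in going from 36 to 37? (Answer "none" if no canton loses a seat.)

P3

At 36 seats: P1 9, P2 11, P3 3, P4 7, P5 6.
At 37 seats: P1 10, P2 11, P3 2, P4 8, P5 6.
P3 drops from 3 to 2.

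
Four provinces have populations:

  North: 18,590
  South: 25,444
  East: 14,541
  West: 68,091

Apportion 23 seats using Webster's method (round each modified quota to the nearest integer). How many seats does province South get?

5

Standard divisor 126666/23 ≈ 5507.217; standard quotas: North 3.376, South 4.620, East 2.640, West 12.364.
Rounding to the nearest integer gives North 3, South 5, East 3, West 12 — total 23, matching the house size, so no adjustment is needed.
South receives 5.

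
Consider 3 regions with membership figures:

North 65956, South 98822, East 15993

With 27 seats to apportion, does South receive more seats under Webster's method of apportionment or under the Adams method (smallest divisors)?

Webster: North 10, South 15, East 2.
Adams: North 10, South 14, East 3.
South gets 15 under Webster and 14 under Adams.

Webster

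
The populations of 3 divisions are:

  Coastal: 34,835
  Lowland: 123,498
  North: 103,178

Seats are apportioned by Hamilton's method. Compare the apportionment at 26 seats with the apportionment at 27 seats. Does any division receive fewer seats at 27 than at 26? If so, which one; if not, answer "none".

At 26 seats: Coastal 4, Lowland 12, North 10.
At 27 seats: Coastal 3, Lowland 13, North 11.
Coastal drops from 4 to 3.

Coastal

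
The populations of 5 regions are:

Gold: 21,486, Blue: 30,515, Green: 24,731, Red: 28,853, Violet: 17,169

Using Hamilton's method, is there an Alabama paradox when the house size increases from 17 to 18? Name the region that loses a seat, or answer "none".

none

At 17 seats: Gold 3, Blue 4, Green 4, Red 4, Violet 2.
At 18 seats: Gold 3, Blue 4, Green 4, Red 4, Violet 3.
No region's allocation decreased.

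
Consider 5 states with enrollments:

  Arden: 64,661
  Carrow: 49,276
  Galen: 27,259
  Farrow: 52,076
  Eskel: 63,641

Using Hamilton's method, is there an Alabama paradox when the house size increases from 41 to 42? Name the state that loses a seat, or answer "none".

Galen

At 41 seats: Arden 10, Carrow 8, Galen 5, Farrow 8, Eskel 10.
At 42 seats: Arden 11, Carrow 8, Galen 4, Farrow 9, Eskel 10.
Galen drops from 5 to 4.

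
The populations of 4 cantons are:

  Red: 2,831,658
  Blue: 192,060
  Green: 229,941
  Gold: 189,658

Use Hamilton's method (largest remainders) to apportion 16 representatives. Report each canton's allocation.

The standard divisor is 3443317/16 ≈ 215207.312.
Standard quotas: Red 13.1578, Blue 0.8924, Green 1.0685, Gold 0.8813.
Lower quotas: Red 13, Blue 0, Green 1, Gold 0 (sum 14, leaving 2 seats).
Remainders in descending order: Blue 0.8924, Gold 0.8813, Red 0.1578, Green 0.0685.
The surplus seats go to Blue, Gold.

Red: 13, Blue: 1, Green: 1, Gold: 1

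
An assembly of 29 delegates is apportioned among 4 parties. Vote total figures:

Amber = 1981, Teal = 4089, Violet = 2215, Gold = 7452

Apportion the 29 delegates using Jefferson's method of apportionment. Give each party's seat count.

Standard divisor 15737/29 ≈ 542.655; standard quotas: Amber 3.651, Teal 7.535, Violet 4.082, Gold 13.732.
Rounding down gives 3, 7, 4, 13 = 27 seats, so the divisor must be adjusted.
With modified divisor 500: modified quotas Amber 3.962, Teal 8.178, Violet 4.430, Gold 14.904.
Rounding down: Amber 3, Teal 8, Violet 4, Gold 14 (total 29).

Amber=3, Teal=8, Violet=4, Gold=14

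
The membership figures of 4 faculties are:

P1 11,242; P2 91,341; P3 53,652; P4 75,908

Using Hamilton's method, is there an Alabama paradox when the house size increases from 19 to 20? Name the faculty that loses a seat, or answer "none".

At 19 seats: P1 1, P2 8, P3 4, P4 6.
At 20 seats: P1 1, P2 8, P3 5, P4 6.
No faculty's allocation decreased.

none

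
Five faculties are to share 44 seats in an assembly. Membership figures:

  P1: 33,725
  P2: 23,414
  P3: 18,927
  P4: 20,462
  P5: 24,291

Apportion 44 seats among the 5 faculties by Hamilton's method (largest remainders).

Total 120819; standard divisor 120819/44 ≈ 2745.886.
Standard quotas: P1 12.2820, P2 8.5269, P3 6.8929, P4 7.4519, P5 8.8463.
Lower quotas: P1 12, P2 8, P3 6, P4 7, P5 8 (sum 41, leaving 3 seats).
Remainders in descending order: P3 0.8929, P5 0.8463, P2 0.5269, P4 0.4519, P1 0.2820.
The surplus seats go to P3, P5, P2.

P1 12, P2 9, P3 7, P4 7, P5 9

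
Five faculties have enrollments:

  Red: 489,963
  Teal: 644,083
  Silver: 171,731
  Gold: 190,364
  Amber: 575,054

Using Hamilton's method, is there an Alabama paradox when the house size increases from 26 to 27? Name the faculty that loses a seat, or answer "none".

none

At 26 seats: Red 6, Teal 8, Silver 2, Gold 3, Amber 7.
At 27 seats: Red 6, Teal 8, Silver 2, Gold 3, Amber 8.
No faculty's allocation decreased.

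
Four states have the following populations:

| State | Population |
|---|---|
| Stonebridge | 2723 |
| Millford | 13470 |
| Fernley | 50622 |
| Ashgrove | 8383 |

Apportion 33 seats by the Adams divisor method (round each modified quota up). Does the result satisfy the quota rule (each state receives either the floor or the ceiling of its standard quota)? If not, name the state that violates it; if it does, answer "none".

Standard quotas: Stonebridge 1.195, Millford 5.911, Fernley 22.215, Ashgrove 3.679.
Adams allocation: Stonebridge 2, Millford 6, Fernley 21, Ashgrove 4.
Fernley has quota 22.215 (lower 22, upper 23) but receives 21 — outside the quota interval.

Fernley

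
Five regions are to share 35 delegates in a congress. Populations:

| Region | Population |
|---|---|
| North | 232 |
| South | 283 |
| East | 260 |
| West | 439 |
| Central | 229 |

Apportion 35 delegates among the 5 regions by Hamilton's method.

North: 6, South: 7, East: 6, West: 11, Central: 5

Standard divisor: 1443 ÷ 35 ≈ 41.229.
Standard quotas: North 5.627, South 6.864, East 6.306, West 10.648, Central 5.554.
Lower quotas: North 5, South 6, East 6, West 10, Central 5 (sum 32, leaving 3 seats).
Remainders in descending order: South 0.864, West 0.648, North 0.627, Central 0.554, East 0.306.
The surplus seats go to South, West, North.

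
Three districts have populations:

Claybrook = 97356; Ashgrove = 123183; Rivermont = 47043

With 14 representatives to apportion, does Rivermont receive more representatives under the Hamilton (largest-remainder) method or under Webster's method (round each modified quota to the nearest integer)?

Hamilton

Hamilton: Claybrook 5, Ashgrove 6, Rivermont 3.
Webster: Claybrook 5, Ashgrove 7, Rivermont 2.
Rivermont gets 3 under Hamilton and 2 under Webster.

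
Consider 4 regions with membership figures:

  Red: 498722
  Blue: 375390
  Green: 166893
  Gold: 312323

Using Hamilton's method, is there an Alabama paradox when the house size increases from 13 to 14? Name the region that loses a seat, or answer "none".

none

At 13 seats: Red 5, Blue 4, Green 1, Gold 3.
At 14 seats: Red 5, Blue 4, Green 2, Gold 3.
No region's allocation decreased.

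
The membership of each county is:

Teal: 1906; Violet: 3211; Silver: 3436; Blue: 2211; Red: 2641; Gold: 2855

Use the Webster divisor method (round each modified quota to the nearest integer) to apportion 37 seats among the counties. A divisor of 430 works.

Teal: 4; Violet: 7; Silver: 8; Blue: 5; Red: 6; Gold: 7

With modified divisor 430: modified quotas Teal 4.433, Violet 7.467, Silver 7.991, Blue 5.142, Red 6.142, Gold 6.640.
Rounding to the nearest integer: Teal 4, Violet 7, Silver 8, Blue 5, Red 6, Gold 7 (total 37).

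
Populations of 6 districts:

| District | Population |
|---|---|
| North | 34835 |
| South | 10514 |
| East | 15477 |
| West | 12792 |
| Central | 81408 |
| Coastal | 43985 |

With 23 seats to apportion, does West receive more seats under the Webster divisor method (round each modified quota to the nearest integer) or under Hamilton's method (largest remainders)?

Webster: North 4, South 1, East 2, West 1, Central 10, Coastal 5.
Hamilton: North 4, South 1, East 2, West 2, Central 9, Coastal 5.
West gets 1 under Webster and 2 under Hamilton.

Hamilton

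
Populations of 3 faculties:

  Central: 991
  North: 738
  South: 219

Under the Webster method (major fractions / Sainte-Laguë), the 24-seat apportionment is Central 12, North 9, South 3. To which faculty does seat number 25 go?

Priority for the next seat is population ÷ (current seats + 0.5).
Priorities: Central 79.280, North 77.684, South 62.571.
Highest priority: Central.

Central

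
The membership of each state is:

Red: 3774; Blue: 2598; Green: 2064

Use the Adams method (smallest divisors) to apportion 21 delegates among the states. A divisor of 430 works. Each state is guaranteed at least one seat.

With modified divisor 430: modified quotas Red 8.777, Blue 6.042, Green 4.800.
Rounding up: Red 9, Blue 7, Green 5 (total 21).

Red: 9, Blue: 7, Green: 5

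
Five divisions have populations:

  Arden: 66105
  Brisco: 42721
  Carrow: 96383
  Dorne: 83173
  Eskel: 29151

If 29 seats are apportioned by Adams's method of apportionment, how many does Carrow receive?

Standard divisor 317533/29 ≈ 10949.414; standard quotas: Arden 6.037, Brisco 3.902, Carrow 8.803, Dorne 7.596, Eskel 2.662.
Rounding up gives 7, 4, 9, 8, 3 = 31 seats, so the divisor must be adjusted.
With modified divisor 12000: modified quotas Arden 5.509, Brisco 3.560, Carrow 8.032, Dorne 6.931, Eskel 2.429.
Rounding up: Arden 6, Brisco 4, Carrow 9, Dorne 7, Eskel 3 (total 29).
Carrow receives 9.

9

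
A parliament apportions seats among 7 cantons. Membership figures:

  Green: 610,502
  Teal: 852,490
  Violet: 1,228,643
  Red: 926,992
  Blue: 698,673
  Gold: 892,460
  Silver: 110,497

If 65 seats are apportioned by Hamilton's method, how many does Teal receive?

Total 5320257; standard divisor 5320257/65 ≈ 81850.108.
Standard quotas: Green 7.4588, Teal 10.4153, Violet 15.0109, Red 11.3255, Blue 8.5360, Gold 10.9036, Silver 1.3500.
Lower quotas: Green 7, Teal 10, Violet 15, Red 11, Blue 8, Gold 10, Silver 1 (sum 62, leaving 3 seats).
Remainders in descending order: Gold 0.9036, Blue 0.5360, Green 0.4588, Teal 0.4153, Silver 0.3500, Red 0.3255, Violet 0.0109.
Largest remainders: Gold, Blue, Green receive the extra seats.
Teal receives 10.

10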